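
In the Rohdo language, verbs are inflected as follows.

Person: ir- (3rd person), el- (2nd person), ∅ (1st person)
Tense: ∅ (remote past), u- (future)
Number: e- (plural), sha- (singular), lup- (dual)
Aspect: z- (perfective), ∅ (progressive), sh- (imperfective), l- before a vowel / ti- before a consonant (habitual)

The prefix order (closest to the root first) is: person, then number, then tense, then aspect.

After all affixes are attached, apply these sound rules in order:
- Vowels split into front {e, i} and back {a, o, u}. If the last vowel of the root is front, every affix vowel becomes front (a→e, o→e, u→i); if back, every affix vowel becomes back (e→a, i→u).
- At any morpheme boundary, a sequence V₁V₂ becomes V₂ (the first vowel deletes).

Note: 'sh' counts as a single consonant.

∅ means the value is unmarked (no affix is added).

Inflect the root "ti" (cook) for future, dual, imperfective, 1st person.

person = 1st person: zero marking, form stays ti.
Attach number dual lup- → lupti.
Attach tense future u- → ulupti.
Attach aspect imperfective sh- → shulupti.
Apply vowel harmony: shulupti → shilipti.
Vowel deletion: no change.

shilipti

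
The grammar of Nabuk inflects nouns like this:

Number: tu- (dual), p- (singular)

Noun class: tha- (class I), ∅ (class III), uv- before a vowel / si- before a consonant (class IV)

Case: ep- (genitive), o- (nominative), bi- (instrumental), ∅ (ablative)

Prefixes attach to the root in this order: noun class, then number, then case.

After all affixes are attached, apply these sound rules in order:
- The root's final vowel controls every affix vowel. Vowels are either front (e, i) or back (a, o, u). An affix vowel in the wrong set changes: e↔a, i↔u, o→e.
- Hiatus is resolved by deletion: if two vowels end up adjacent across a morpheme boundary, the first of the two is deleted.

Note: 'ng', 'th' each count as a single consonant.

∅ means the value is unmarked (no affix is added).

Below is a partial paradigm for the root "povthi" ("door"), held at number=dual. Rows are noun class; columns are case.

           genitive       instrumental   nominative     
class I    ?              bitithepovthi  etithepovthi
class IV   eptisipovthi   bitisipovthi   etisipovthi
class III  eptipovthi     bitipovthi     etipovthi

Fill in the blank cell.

Attach noun class class I tha- → thapovthi.
Attach number dual tu- → tuthapovthi.
Attach case genitive ep- → eptuthapovthi.
Apply vowel harmony: eptuthapovthi → eptithepovthi.
Vowel deletion: no change.

eptithepovthi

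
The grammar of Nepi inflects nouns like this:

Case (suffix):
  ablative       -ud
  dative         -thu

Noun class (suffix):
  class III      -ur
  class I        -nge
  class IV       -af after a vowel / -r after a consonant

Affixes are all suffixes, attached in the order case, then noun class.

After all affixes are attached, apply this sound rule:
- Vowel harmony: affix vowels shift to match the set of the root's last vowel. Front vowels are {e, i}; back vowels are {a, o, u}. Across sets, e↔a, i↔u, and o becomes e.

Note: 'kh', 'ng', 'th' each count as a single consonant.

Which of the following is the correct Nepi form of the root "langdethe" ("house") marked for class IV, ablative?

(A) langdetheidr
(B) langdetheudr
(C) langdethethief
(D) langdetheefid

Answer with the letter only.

Attach case ablative -ud → langdetheud.
Attach noun class class IV -r (after consonant 'd') → langdetheudr.
Apply vowel harmony: langdetheudr → langdetheidr.
So the correct form is langdetheidr, option (A).
(B) langdetheudr is wrong: it fails to apply the sound rule(s).
(C) langdethethief is wrong: it uses dative instead of ablative for case.
(D) langdetheefid is wrong: it has the affixes in the wrong order.

A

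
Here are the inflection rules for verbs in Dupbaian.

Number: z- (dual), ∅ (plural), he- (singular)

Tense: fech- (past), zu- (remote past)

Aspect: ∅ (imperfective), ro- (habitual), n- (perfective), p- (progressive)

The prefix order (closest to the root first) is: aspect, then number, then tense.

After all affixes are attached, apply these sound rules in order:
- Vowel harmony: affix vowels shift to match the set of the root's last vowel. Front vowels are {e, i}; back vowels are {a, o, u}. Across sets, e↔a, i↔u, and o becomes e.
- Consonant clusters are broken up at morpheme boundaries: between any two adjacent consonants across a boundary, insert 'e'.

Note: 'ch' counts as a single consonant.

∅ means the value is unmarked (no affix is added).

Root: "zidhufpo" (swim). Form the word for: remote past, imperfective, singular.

zuhazidhufpo

aspect = imperfective: zero marking, form stays zidhufpo.
Attach number singular he- → hezidhufpo.
Attach tense remote past zu- → zuhezidhufpo.
Apply vowel harmony: zuhezidhufpo → zuhazidhufpo.
Epenthesis: no change.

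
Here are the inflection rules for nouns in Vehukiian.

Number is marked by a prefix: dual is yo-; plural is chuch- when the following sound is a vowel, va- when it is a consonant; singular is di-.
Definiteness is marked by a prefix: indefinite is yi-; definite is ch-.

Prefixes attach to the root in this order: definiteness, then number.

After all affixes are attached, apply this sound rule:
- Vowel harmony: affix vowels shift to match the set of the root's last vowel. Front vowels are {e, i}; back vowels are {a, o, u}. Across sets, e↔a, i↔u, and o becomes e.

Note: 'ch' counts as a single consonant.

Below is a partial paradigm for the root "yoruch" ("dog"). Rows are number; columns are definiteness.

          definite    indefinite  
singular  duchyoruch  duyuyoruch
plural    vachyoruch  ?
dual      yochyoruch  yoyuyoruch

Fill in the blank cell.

vayuyoruch

Attach definiteness indefinite yi- → yiyoruch.
Attach number plural va- (before consonant 'y') → vayiyoruch.
Apply vowel harmony: vayiyoruch → vayuyoruch.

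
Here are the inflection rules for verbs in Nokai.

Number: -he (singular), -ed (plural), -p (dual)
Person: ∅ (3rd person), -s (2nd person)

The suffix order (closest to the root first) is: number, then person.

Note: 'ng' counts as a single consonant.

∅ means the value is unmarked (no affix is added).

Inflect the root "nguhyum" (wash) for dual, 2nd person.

Attach number dual -p → nguhyump.
Attach person 2nd person -s → nguhyumps.

nguhyumps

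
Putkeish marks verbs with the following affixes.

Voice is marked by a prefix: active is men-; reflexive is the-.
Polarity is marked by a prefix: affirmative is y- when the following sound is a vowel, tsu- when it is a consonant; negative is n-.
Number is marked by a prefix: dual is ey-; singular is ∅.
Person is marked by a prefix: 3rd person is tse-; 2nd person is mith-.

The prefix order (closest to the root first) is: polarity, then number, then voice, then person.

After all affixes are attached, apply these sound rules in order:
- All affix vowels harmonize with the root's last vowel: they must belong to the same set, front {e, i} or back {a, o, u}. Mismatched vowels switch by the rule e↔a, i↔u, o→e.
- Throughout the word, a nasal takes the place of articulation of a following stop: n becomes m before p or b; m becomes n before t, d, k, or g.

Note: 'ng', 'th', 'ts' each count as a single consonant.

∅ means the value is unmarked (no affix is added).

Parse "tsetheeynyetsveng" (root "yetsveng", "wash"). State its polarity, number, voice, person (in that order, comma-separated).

Segment: tse-the-ey-n-yetsveng.
polarity: n- → negative.
number: ey- → dual.
voice: the- → reflexive.
person: tse- → 3rd person.

negative, dual, reflexive, 3rd person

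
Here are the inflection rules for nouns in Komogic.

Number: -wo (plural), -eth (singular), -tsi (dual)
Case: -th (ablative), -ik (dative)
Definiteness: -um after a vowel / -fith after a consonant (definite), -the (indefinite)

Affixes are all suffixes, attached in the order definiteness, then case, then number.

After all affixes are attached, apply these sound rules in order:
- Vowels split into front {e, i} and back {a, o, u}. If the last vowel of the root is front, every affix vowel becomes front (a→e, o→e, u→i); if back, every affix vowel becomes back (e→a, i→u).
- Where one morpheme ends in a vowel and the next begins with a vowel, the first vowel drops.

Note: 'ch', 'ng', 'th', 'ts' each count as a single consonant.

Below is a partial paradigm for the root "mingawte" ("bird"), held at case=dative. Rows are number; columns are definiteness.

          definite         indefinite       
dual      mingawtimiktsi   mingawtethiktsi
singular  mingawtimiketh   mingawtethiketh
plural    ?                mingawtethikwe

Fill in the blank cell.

mingawtimikwe

Attach definiteness definite -um (after vowel 'e') → mingawteum.
Attach case dative -ik → mingawteumik.
Attach number plural -wo → mingawteumikwo.
Apply vowel harmony: mingawteumikwo → mingawteimikwe.
Apply vowel deletion: mingawteimikwe → mingawtimikwe.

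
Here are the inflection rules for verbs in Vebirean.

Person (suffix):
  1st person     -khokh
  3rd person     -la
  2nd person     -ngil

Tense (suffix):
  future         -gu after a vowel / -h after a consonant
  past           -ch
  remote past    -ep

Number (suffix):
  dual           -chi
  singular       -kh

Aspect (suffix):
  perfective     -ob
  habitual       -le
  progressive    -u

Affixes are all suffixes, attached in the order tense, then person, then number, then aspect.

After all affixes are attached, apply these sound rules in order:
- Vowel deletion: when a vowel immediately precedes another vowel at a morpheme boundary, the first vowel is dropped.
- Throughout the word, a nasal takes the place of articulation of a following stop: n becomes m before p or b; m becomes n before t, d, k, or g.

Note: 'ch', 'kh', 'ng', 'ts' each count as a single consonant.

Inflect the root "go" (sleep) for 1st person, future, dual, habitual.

gogukhokhchile

Attach tense future -gu (after vowel 'o') → gogu.
Attach person 1st person -khokh → gogukhokh.
Attach number dual -chi → gogukhokhchi.
Attach aspect habitual -le → gogukhokhchile.
Vowel deletion: no change.
Nasal assimilation: no change.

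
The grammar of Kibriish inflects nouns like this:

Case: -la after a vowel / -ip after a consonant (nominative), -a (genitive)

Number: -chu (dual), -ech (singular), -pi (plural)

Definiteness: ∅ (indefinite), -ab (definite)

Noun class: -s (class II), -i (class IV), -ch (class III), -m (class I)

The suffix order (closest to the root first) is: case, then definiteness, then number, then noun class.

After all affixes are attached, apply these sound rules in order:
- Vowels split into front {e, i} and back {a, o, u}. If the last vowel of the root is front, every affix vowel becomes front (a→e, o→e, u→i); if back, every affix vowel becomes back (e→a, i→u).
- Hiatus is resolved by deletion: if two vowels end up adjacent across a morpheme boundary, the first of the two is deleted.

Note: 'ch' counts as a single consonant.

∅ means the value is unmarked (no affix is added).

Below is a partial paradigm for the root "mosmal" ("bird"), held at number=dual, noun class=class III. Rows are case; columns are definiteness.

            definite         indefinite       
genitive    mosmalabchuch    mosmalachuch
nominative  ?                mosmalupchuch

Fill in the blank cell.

Attach case nominative -ip (after consonant 'l') → mosmalip.
Attach definiteness definite -ab → mosmalipab.
Attach number dual -chu → mosmalipabchu.
Attach noun class class III -ch → mosmalipabchuch.
Apply vowel harmony: mosmalipabchuch → mosmalupabchuch.
Vowel deletion: no change.

mosmalupabchuch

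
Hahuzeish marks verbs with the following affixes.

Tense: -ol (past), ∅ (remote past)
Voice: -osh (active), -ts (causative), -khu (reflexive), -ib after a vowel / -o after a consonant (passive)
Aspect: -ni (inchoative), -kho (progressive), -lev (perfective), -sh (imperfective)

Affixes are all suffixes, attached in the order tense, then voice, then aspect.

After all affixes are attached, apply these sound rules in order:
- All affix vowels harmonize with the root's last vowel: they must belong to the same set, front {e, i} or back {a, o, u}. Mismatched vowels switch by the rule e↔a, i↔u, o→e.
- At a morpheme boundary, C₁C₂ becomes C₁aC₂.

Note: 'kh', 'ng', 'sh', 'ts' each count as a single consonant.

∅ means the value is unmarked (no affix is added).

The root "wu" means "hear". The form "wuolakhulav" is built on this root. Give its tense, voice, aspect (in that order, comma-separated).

past, reflexive, perfective

Segment: wu-ol-khu-lev.
tense: -ol → past.
voice: -khu → reflexive.
aspect: -lev → perfective.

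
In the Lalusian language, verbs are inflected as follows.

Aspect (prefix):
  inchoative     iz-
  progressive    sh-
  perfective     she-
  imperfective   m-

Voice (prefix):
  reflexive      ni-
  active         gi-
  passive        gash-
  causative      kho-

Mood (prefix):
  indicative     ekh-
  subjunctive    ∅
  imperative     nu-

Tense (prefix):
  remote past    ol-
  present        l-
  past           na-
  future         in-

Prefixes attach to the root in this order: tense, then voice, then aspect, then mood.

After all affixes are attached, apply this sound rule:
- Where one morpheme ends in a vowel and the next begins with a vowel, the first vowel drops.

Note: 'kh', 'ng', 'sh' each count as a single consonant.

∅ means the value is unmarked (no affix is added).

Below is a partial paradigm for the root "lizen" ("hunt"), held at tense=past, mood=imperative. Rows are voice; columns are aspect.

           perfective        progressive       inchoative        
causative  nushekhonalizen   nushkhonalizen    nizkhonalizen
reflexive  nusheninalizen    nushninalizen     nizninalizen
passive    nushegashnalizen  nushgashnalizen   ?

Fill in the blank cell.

Attach tense past na- → nalizen.
Attach voice passive gash- → gashnalizen.
Attach aspect inchoative iz- → izgashnalizen.
Attach mood imperative nu- → nuizgashnalizen.
Apply vowel deletion: nuizgashnalizen → nizgashnalizen.

nizgashnalizen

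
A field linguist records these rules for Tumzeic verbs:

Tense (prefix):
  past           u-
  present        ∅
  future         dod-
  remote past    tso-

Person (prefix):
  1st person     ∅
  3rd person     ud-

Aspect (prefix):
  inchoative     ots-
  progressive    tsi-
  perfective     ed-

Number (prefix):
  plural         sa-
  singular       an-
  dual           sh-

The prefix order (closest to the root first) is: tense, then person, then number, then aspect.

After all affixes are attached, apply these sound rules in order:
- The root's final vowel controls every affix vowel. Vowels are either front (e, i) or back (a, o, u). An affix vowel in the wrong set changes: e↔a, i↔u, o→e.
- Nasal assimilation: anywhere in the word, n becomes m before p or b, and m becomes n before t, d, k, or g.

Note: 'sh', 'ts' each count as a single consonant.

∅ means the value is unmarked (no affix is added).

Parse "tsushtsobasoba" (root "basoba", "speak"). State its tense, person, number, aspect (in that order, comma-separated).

Segment: tsi-sh-tso-basoba.
tense: tso- → remote past.
person: ∅ → 1st person.
number: sh- → dual.
aspect: tsi- → progressive.

remote past, 1st person, dual, progressive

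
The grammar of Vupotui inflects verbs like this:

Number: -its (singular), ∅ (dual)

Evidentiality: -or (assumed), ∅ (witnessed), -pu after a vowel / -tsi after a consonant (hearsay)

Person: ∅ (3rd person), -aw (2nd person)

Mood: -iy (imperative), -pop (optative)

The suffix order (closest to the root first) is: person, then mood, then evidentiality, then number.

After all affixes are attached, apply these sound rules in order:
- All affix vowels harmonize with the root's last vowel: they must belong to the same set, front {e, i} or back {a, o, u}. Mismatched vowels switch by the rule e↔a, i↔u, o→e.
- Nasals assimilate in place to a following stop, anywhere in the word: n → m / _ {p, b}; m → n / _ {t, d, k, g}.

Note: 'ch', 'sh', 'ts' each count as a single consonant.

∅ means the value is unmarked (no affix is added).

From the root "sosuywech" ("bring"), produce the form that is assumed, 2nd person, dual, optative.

Attach person 2nd person -aw → sosuywechaw.
Attach mood optative -pop → sosuywechawpop.
Attach evidentiality assumed -or → sosuywechawpopor.
number = dual: zero marking, form stays sosuywechawpopor.
Apply vowel harmony: sosuywechawpopor → sosuywechewpeper.
Nasal assimilation: no change.

sosuywechewpeper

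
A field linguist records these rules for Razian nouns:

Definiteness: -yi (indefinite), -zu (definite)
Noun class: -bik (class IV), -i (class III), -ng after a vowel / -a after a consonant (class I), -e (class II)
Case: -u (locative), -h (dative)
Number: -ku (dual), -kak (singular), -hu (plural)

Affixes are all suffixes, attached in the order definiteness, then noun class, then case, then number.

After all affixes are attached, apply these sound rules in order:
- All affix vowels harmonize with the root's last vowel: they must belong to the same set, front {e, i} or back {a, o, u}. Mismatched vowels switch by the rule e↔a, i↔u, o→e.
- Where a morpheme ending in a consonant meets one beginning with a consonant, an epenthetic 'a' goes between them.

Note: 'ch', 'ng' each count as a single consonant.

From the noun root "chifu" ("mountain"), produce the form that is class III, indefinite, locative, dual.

Attach definiteness indefinite -yi → chifuyi.
Attach noun class class III -i → chifuyii.
Attach case locative -u → chifuyiiu.
Attach number dual -ku → chifuyiiuku.
Apply vowel harmony: chifuyiiuku → chifuyuuuku.
Epenthesis: no change.

chifuyuuuku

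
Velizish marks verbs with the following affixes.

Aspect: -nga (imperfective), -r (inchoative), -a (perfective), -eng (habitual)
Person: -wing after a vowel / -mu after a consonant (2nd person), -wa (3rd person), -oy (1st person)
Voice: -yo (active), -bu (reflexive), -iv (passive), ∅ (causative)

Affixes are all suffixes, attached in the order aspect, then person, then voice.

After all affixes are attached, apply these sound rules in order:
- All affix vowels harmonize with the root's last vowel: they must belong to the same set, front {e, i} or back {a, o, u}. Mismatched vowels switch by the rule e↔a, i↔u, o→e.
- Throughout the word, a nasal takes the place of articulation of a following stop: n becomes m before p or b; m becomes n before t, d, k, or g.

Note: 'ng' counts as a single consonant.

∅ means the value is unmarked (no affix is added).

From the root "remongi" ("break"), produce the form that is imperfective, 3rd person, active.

remongingeweye

Attach aspect imperfective -nga → remonginga.
Attach person 3rd person -wa → remongingawa.
Attach voice active -yo → remongingawayo.
Apply vowel harmony: remongingawayo → remongingeweye.
Nasal assimilation: no change.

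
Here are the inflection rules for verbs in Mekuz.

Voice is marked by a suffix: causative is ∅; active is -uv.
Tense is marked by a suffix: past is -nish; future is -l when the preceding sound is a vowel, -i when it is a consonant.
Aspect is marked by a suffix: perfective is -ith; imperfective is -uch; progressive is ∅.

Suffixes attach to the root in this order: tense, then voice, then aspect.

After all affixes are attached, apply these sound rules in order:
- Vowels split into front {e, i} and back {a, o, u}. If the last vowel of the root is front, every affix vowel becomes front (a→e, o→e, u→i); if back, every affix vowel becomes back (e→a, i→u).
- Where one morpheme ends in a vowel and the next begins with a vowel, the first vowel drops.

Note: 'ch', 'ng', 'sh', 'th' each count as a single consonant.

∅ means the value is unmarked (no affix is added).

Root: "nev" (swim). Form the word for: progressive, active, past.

nevnishiv

Attach tense past -nish → nevnish.
Attach voice active -uv → nevnishuv.
aspect = progressive: zero marking, form stays nevnishuv.
Apply vowel harmony: nevnishuv → nevnishiv.
Vowel deletion: no change.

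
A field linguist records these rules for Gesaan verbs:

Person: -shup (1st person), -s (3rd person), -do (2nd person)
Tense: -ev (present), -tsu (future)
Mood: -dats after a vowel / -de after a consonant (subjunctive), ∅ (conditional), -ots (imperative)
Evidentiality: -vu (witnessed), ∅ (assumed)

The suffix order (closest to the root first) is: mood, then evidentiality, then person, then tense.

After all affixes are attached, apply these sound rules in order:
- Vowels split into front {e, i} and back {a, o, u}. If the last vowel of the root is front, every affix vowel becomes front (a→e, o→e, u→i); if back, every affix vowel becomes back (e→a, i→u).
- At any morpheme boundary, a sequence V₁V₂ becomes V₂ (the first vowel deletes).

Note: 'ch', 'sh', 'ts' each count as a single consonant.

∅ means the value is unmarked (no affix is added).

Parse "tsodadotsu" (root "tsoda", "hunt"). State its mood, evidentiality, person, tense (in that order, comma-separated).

Segment: tsoda-do-tsu.
mood: ∅ → conditional.
evidentiality: ∅ → assumed.
person: -do → 2nd person.
tense: -tsu → future.

conditional, assumed, 2nd person, future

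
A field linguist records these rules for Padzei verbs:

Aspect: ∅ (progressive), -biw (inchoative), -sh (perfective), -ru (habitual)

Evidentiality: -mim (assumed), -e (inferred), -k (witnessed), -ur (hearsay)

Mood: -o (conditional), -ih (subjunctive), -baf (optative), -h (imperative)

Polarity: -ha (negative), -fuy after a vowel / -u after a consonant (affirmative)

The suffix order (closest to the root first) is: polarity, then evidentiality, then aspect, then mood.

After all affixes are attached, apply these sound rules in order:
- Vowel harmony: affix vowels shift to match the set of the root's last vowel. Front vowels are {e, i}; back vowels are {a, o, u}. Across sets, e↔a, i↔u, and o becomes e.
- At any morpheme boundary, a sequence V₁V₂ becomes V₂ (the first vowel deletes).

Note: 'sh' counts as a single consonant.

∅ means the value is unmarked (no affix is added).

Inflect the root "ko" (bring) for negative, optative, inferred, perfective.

kohashbaf

Attach polarity negative -ha → koha.
Attach evidentiality inferred -e → kohae.
Attach aspect perfective -sh → kohaesh.
Attach mood optative -baf → kohaeshbaf.
Apply vowel harmony: kohaeshbaf → kohaashbaf.
Apply vowel deletion: kohaashbaf → kohashbaf.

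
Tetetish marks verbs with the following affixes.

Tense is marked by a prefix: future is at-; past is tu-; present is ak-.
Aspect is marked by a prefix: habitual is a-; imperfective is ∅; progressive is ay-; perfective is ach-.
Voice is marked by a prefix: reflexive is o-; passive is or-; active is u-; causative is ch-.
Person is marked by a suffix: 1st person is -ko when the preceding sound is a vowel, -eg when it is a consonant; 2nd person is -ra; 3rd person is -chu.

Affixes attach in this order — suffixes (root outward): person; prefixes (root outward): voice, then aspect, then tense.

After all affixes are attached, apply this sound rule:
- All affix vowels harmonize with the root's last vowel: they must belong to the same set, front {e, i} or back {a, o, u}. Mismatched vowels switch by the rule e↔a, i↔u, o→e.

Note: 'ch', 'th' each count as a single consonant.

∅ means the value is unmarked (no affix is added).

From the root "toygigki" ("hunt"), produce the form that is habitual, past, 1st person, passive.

tieertoygigkike

Attach voice passive or- → ortoygigki.
Attach person 1st person -ko (after vowel 'i') → ortoygigkiko.
Attach aspect habitual a- → aortoygigkiko.
Attach tense past tu- → tuaortoygigkiko.
Apply vowel harmony: tuaortoygigkiko → tieertoygigkike.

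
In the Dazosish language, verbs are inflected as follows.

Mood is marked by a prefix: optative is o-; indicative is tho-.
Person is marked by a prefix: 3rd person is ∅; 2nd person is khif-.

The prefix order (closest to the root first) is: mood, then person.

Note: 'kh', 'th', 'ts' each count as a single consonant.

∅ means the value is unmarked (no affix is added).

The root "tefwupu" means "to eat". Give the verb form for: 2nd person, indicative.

Attach mood indicative tho- → thotefwupu.
Attach person 2nd person khif- → khifthotefwupu.

khifthotefwupu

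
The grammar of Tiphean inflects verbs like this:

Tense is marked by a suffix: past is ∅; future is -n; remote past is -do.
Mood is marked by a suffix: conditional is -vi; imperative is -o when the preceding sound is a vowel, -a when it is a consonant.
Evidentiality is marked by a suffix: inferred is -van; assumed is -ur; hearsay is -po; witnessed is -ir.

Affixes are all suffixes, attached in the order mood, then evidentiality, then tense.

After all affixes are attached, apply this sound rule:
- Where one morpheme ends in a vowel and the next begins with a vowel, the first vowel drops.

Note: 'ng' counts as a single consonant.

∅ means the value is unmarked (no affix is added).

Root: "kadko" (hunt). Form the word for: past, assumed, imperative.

kadkur

Attach mood imperative -o (after vowel 'o') → kadkoo.
Attach evidentiality assumed -ur → kadkoour.
tense = past: zero marking, form stays kadkoour.
Apply vowel deletion: kadkoour → kadkur.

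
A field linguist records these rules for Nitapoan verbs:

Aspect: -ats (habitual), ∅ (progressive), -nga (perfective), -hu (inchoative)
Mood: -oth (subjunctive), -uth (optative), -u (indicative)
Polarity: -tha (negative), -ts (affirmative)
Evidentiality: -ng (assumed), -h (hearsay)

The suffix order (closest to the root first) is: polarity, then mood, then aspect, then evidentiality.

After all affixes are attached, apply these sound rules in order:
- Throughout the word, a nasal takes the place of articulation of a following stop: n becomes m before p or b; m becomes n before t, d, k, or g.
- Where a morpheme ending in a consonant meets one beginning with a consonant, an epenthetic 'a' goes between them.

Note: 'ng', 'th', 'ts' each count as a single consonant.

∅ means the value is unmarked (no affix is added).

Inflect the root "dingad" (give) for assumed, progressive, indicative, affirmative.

dingadatsung

Attach polarity affirmative -ts → dingadts.
Attach mood indicative -u → dingadtsu.
aspect = progressive: zero marking, form stays dingadtsu.
Attach evidentiality assumed -ng → dingadtsung.
Nasal assimilation: no change.
Apply epenthesis: dingadtsung → dingadatsung.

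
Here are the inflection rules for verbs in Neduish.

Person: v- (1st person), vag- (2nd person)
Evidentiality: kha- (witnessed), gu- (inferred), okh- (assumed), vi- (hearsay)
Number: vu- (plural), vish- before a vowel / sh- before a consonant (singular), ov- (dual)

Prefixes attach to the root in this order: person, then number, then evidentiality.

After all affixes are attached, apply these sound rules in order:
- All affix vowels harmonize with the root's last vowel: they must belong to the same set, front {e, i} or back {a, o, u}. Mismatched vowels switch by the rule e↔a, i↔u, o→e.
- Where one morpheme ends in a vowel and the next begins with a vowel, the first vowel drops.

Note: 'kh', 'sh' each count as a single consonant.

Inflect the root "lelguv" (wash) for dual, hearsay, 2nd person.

vovvaglelguv

Attach person 2nd person vag- → vaglelguv.
Attach number dual ov- → ovvaglelguv.
Attach evidentiality hearsay vi- → viovvaglelguv.
Apply vowel harmony: viovvaglelguv → vuovvaglelguv.
Apply vowel deletion: vuovvaglelguv → vovvaglelguv.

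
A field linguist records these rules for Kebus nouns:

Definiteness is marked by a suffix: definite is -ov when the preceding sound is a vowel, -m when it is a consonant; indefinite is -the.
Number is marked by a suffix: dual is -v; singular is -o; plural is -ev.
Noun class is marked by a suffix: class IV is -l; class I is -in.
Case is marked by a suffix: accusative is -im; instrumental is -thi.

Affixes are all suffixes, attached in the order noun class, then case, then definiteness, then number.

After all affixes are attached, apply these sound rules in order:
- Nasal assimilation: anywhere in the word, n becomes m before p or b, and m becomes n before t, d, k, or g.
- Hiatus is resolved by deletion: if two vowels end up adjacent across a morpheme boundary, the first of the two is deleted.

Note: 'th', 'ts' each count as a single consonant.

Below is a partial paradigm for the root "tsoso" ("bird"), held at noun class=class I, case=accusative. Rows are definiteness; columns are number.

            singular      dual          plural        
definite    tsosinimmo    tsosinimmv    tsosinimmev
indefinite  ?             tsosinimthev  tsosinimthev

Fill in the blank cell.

Attach noun class class I -in → tsosoin.
Attach case accusative -im → tsosoinim.
Attach definiteness indefinite -the → tsosoinimthe.
Attach number singular -o → tsosoinimtheo.
Nasal assimilation: no change.
Apply vowel deletion: tsosoinimtheo → tsosinimtho.

tsosinimtho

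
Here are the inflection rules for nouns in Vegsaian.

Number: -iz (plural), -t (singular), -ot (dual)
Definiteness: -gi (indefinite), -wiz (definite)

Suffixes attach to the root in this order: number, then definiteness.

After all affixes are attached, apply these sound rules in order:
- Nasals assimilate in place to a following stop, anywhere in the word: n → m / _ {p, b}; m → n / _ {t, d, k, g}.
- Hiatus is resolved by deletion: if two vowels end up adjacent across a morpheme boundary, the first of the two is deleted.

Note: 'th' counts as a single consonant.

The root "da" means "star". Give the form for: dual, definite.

dotwiz

Attach number dual -ot → daot.
Attach definiteness definite -wiz → daotwiz.
Nasal assimilation: no change.
Apply vowel deletion: daotwiz → dotwiz.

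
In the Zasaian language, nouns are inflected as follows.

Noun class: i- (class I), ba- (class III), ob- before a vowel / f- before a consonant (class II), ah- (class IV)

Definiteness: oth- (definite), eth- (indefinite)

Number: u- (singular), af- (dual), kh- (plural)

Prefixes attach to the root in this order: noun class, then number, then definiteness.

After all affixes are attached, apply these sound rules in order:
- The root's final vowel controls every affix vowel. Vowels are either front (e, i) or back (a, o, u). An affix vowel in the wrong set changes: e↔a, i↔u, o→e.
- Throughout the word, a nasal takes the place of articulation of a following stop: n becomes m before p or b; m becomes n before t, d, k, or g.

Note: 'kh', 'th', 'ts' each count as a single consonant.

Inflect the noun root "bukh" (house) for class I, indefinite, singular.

Attach noun class class I i- → ibukh.
Attach number singular u- → uibukh.
Attach definiteness indefinite eth- → ethuibukh.
Apply vowel harmony: ethuibukh → athuubukh.
Nasal assimilation: no change.

athuubukh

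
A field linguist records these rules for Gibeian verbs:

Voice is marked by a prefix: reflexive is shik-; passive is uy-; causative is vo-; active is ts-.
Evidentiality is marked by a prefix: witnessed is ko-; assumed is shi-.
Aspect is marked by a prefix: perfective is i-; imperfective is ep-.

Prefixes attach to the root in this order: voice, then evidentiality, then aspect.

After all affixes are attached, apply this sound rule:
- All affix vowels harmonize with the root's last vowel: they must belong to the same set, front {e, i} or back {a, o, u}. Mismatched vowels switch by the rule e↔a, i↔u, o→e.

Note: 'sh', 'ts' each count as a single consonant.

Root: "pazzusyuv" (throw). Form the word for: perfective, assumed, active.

ushutspazzusyuv

Attach voice active ts- → tspazzusyuv.
Attach evidentiality assumed shi- → shitspazzusyuv.
Attach aspect perfective i- → ishitspazzusyuv.
Apply vowel harmony: ishitspazzusyuv → ushutspazzusyuv.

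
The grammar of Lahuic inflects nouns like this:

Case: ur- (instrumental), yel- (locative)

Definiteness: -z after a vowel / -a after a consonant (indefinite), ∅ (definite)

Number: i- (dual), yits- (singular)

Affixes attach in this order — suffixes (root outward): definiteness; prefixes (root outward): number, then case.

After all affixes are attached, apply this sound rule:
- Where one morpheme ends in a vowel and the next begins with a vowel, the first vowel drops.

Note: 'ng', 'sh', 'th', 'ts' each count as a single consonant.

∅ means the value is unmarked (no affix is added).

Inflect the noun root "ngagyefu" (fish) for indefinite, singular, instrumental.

uryitsngagyefuz

Attach number singular yits- → yitsngagyefu.
Attach case instrumental ur- → uryitsngagyefu.
Attach definiteness indefinite -z (after vowel 'u') → uryitsngagyefuz.
Vowel deletion: no change.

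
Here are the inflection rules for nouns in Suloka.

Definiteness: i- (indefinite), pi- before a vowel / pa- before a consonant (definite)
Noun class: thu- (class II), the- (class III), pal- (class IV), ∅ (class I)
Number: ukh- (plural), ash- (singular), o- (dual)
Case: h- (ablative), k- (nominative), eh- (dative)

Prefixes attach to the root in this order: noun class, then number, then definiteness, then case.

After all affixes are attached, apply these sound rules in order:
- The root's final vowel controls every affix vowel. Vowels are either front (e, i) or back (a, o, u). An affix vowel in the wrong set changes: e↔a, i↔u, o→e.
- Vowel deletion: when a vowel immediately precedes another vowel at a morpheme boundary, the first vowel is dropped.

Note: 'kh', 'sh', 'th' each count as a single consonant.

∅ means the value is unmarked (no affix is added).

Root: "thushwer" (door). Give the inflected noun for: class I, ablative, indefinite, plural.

hikhthushwer

noun class = class I: zero marking, form stays thushwer.
Attach number plural ukh- → ukhthushwer.
Attach definiteness indefinite i- → iukhthushwer.
Attach case ablative h- → hiukhthushwer.
Apply vowel harmony: hiukhthushwer → hiikhthushwer.
Apply vowel deletion: hiikhthushwer → hikhthushwer.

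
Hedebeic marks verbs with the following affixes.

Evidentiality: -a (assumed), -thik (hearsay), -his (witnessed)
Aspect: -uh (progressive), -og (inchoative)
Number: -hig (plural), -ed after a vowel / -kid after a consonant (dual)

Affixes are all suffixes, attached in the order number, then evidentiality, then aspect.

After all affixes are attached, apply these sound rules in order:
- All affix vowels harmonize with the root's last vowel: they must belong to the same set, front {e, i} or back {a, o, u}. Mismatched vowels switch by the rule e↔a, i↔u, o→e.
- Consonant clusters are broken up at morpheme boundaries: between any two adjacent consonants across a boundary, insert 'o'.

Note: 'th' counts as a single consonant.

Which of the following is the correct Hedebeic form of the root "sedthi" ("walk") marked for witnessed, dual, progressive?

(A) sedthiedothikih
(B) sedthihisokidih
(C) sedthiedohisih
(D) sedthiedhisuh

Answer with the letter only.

C

Attach number dual -ed (after vowel 'i') → sedthied.
Attach evidentiality witnessed -his → sedthiedhis.
Attach aspect progressive -uh → sedthiedhisuh.
Apply vowel harmony: sedthiedhisuh → sedthiedhisih.
Apply epenthesis: sedthiedhisih → sedthiedohisih.
So the correct form is sedthiedohisih, option (C).
(B) sedthihisokidih is wrong: it has the affixes in the wrong order.
(D) sedthiedhisuh is wrong: it fails to apply the sound rule(s).
(A) sedthiedothikih is wrong: it uses hearsay instead of witnessed for evidentiality.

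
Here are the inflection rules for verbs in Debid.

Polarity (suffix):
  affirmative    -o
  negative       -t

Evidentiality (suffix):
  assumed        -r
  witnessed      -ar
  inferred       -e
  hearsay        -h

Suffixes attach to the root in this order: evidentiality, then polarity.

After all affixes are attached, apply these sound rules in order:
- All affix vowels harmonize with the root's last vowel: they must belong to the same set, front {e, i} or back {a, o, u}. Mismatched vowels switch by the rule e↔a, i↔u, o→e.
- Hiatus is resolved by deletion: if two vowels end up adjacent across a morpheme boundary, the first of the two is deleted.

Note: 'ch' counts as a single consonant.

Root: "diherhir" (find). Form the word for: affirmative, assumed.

diherhirre

Attach evidentiality assumed -r → diherhirr.
Attach polarity affirmative -o → diherhirro.
Apply vowel harmony: diherhirro → diherhirre.
Vowel deletion: no change.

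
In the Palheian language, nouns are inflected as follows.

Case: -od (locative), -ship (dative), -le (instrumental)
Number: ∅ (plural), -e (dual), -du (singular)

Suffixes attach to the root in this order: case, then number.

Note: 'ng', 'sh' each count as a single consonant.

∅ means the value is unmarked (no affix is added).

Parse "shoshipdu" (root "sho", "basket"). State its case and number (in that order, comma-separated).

dative, singular

Segment: sho-ship-du.
case: -ship → dative.
number: -du → singular.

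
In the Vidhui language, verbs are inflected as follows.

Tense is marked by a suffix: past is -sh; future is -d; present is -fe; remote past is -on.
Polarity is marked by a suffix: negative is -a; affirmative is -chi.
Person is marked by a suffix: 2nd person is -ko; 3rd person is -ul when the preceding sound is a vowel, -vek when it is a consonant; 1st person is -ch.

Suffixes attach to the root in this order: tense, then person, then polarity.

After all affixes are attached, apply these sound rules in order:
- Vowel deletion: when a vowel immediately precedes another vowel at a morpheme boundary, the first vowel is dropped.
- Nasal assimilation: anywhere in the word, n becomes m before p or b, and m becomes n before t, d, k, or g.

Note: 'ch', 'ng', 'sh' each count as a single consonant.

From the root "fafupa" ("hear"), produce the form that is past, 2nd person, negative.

Attach tense past -sh → fafupash.
Attach person 2nd person -ko → fafupashko.
Attach polarity negative -a → fafupashkoa.
Apply vowel deletion: fafupashkoa → fafupashka.
Nasal assimilation: no change.

fafupashka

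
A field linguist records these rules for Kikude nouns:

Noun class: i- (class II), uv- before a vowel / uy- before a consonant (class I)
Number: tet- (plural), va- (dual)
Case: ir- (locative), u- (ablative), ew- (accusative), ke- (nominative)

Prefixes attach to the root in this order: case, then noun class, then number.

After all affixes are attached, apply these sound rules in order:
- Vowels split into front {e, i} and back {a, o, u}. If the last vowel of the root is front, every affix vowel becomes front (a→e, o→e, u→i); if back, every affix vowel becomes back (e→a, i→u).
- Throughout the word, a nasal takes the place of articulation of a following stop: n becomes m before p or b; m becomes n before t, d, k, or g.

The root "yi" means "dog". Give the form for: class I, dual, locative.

Attach case locative ir- → iryi.
Attach noun class class I uv- (before vowel 'i') → uviryi.
Attach number dual va- → vauviryi.
Apply vowel harmony: vauviryi → veiviryi.
Nasal assimilation: no change.

veiviryi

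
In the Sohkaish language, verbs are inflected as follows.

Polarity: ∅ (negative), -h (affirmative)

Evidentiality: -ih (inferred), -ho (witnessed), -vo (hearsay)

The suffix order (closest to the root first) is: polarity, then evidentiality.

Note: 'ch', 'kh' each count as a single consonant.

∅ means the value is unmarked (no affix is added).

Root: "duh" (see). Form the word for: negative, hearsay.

polarity = negative: zero marking, form stays duh.
Attach evidentiality hearsay -vo → duhvo.

duhvo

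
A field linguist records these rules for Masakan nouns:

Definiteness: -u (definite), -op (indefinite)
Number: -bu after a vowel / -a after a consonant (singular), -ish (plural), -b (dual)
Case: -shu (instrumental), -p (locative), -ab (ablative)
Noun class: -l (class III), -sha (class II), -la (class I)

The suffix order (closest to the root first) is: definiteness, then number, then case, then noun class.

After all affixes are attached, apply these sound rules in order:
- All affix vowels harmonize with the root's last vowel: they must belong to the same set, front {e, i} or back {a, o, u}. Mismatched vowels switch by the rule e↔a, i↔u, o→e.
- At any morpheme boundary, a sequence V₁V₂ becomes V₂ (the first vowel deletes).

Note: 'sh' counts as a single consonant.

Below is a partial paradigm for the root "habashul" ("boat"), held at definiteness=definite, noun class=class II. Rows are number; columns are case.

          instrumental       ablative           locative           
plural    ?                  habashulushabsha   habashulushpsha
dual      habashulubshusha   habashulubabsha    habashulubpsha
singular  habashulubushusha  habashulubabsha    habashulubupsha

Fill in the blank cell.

Attach definiteness definite -u → habashulu.
Attach number plural -ish → habashuluish.
Attach case instrumental -shu → habashuluishshu.
Attach noun class class II -sha → habashuluishshusha.
Apply vowel harmony: habashuluishshusha → habashuluushshusha.
Apply vowel deletion: habashuluushshusha → habashulushshusha.

habashulushshusha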